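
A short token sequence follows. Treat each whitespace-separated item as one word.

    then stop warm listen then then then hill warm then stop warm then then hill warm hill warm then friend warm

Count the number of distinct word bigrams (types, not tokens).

11

21 tokens → 20 bigram windows in total.
Repeated bigrams (each contributes count−1 duplicates):
  hill warm: 3
  then then: 3
  warm then: 3
  stop warm: 2
  then hill: 2
  then stop: 2
9 duplicate windows → 20 − 9 = 11 distinct.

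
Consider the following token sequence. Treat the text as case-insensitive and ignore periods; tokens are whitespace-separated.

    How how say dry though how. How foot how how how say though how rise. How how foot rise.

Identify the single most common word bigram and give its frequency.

"how how", 5 times

Bigram frequencies (highest first):
  how how: 5
  how say: 2
  though how: 2
  how foot: 2
  say dry: 1
  dry though: 1
  … (5 more, each ≤ 1)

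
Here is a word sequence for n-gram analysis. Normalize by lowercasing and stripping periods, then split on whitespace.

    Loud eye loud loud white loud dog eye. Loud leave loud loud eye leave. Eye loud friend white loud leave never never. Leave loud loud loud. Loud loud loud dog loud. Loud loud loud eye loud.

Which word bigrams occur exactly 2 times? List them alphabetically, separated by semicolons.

Bigram counts meeting the condition (exactly 2 times):
  leave loud: 2
  loud dog: 2
  loud leave: 2
  white loud: 2

leave loud; loud dog; loud leave; white loud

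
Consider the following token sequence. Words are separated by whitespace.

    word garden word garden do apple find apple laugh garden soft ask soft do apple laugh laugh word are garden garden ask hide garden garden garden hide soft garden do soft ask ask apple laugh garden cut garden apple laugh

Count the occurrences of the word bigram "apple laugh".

Scanning the 39 overlapping bigram windows for "apple laugh":
  position 8–9: apple laugh
  position 15–16: apple laugh
  position 34–35: apple laugh
  position 39–40: apple laugh

4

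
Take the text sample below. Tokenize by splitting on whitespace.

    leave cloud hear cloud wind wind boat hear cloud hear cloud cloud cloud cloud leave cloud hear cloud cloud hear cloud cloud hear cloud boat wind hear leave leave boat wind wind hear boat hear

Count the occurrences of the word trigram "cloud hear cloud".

Scanning the 33 overlapping trigram windows for "cloud hear cloud":
  position 2–4: cloud hear cloud
  position 9–11: cloud hear cloud
  position 16–18: cloud hear cloud
  position 19–21: cloud hear cloud
  position 22–24: cloud hear cloud

5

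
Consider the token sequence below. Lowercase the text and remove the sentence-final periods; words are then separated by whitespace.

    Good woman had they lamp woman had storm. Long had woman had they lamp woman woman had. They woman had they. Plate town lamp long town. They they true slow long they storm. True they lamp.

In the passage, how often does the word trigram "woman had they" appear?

4

Scanning the 34 overlapping trigram windows for "woman had they":
  position 2–4: woman had they
  position 11–13: woman had they
  position 16–18: woman had they
  position 19–21: woman had they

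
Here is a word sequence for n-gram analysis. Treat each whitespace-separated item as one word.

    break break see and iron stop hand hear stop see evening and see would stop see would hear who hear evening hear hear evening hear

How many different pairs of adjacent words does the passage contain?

25 tokens → 24 bigram windows in total.
Repeated bigrams (each contributes count−1 duplicates):
  evening hear: 2
  hear evening: 2
  see would: 2
  stop see: 2
4 duplicate windows → 24 − 4 = 20 distinct.

20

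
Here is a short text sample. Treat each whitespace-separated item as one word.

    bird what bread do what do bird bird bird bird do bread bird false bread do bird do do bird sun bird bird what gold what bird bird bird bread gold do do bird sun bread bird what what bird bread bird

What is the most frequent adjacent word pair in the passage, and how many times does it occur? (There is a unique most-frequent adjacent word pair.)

Bigram frequencies (highest first):
  bird bird: 6
  do bird: 4
  bird what: 3
  bread bird: 3
  bread do: 2
  bird do: 2
  … (17 more, each ≤ 2)

"bird bird", 6 times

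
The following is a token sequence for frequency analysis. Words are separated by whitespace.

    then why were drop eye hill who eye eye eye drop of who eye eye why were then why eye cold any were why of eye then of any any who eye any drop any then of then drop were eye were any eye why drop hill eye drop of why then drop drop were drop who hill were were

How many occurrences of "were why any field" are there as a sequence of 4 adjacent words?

Scanning the 57 overlapping 4-gram windows for "were why any field":
  (none found)

0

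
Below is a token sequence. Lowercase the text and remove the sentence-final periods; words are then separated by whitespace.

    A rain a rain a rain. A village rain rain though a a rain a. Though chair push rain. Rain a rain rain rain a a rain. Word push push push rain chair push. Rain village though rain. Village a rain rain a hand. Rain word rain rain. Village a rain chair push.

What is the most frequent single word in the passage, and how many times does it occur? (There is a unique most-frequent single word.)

"rain", 21 times

Unigram frequencies (highest first):
  rain: 21
  a: 13
  push: 6
  village: 4
  though: 3
  chair: 3
  … (2 more, each ≤ 2)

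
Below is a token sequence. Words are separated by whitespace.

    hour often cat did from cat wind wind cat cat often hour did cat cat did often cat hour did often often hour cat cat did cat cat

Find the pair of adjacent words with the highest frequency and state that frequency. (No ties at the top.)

"cat cat", 4 times

Bigram frequencies (highest first):
  cat cat: 4
  cat did: 3
  often cat: 2
  often hour: 2
  hour did: 2
  did cat: 2
  … (11 more, each ≤ 2)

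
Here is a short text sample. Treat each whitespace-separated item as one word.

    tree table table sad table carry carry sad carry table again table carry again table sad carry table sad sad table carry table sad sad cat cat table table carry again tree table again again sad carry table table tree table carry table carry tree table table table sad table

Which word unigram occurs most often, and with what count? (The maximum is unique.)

"table", 20 times

Unigram frequencies (highest first):
  table: 20
  carry: 10
  sad: 9
  again: 5
  tree: 4
  cat: 2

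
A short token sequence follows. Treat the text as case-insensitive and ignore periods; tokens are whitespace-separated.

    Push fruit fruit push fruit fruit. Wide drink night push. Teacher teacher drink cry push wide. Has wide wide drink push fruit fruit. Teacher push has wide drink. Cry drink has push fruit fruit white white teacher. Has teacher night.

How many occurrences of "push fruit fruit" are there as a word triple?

Scanning the 38 overlapping trigram windows for "push fruit fruit":
  position 1–3: push fruit fruit
  position 4–6: push fruit fruit
  position 21–23: push fruit fruit
  position 32–34: push fruit fruit

4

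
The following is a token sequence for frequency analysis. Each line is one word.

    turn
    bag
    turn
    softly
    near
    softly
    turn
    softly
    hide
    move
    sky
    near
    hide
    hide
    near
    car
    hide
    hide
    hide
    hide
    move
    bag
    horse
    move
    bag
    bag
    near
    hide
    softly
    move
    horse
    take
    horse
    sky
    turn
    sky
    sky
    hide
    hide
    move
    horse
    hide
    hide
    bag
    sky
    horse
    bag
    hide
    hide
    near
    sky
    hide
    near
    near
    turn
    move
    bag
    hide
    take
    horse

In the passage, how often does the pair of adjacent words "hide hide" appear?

7

Scanning the 59 overlapping bigram windows for "hide hide":
  position 13–14: hide hide
  position 17–18: hide hide
  position 18–19: hide hide
  position 19–20: hide hide
  position 38–39: hide hide
  position 42–43: hide hide
  position 48–49: hide hide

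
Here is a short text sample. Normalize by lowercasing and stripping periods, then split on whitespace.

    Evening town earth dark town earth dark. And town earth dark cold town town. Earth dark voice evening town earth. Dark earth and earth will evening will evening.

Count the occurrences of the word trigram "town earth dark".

5

Scanning the 26 overlapping trigram windows for "town earth dark":
  position 2–4: town earth dark
  position 5–7: town earth dark
  position 9–11: town earth dark
  position 14–16: town earth dark
  position 19–21: town earth dark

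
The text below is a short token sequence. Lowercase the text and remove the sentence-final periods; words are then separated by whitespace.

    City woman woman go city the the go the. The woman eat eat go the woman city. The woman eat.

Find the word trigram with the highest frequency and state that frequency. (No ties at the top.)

Trigram frequencies (highest first):
  the woman eat: 2
  city woman woman: 1
  woman woman go: 1
  woman go city: 1
  go city the: 1
  city the the: 1
  … (11 more, each ≤ 1)

"the woman eat", 2 times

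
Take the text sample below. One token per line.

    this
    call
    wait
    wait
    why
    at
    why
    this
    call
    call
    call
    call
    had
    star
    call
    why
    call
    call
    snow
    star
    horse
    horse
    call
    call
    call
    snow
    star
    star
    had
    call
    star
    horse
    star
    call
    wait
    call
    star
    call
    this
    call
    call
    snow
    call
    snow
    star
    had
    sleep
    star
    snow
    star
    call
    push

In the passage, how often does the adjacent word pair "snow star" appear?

4

Scanning the 51 overlapping bigram windows for "snow star":
  position 19–20: snow star
  position 26–27: snow star
  position 44–45: snow star
  position 49–50: snow star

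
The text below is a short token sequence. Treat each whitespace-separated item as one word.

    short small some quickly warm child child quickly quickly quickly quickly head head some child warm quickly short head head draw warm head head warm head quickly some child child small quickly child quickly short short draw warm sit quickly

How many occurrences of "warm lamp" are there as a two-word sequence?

Scanning the 39 overlapping bigram windows for "warm lamp":
  (none found)

0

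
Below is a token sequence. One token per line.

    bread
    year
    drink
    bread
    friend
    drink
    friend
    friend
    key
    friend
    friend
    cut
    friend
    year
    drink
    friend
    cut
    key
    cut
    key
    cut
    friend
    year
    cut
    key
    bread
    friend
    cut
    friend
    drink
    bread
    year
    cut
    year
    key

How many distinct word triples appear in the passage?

30

35 tokens → 33 trigram windows in total.
Repeated trigrams (each contributes count−1 duplicates):
  cut friend year: 2
  cut key cut: 2
  friend cut friend: 2
3 duplicate windows → 33 − 3 = 30 distinct.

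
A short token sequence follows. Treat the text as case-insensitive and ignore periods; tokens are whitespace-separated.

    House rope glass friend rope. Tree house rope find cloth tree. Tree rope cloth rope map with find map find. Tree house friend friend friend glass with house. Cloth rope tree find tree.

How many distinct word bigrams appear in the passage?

26

33 tokens → 32 bigram windows in total.
Repeated bigrams (each contributes count−1 duplicates):
  cloth rope: 2
  find tree: 2
  friend friend: 2
  house rope: 2
  rope tree: 2
  tree house: 2
6 duplicate windows → 32 − 6 = 26 distinct.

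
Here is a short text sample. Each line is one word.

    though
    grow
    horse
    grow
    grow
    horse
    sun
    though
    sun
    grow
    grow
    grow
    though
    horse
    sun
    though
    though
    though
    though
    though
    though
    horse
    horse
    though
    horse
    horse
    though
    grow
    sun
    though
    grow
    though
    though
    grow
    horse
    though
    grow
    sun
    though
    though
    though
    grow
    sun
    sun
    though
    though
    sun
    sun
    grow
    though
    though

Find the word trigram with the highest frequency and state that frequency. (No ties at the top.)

"though though though", 5 times

Trigram frequencies (highest first):
  though though though: 5
  sun though though: 3
  though grow sun: 3
  though grow horse: 2
  horse sun though: 2
  though horse horse: 2
  … (27 more, each ≤ 2)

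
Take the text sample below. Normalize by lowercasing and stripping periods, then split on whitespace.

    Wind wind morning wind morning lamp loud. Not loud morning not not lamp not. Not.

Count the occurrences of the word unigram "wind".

3

Scanning the 15 tokens for "wind":
  position 1: wind
  position 2: wind
  position 4: wind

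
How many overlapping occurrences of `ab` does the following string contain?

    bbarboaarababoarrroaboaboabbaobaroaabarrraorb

Sliding a length-2 window over the 45 characters (44 positions):
  position 10–11: ab
  position 12–13: ab
  position 20–21: ab
  position 23–24: ab
  position 26–27: ab
  position 36–37: ab

6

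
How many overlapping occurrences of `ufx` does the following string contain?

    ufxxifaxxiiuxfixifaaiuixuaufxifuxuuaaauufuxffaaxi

2

Sliding a length-3 window over the 49 characters (47 positions):
  position 1–3: ufx
  position 27–29: ufx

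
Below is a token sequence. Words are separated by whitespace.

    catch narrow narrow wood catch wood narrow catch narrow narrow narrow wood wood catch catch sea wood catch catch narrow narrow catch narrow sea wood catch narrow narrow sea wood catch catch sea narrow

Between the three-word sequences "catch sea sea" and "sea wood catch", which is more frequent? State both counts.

"sea wood catch" (3 vs 0)

"catch sea sea": 0 occurrences
"sea wood catch": 3 occurrences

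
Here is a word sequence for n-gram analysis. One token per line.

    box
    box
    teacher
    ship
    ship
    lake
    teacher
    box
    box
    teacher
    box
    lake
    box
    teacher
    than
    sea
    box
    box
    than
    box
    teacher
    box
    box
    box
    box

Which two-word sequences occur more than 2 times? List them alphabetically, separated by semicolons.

box box; box teacher; teacher box

Bigram counts meeting the condition (more than 2 times):
  box box: 6
  box teacher: 4
  teacher box: 3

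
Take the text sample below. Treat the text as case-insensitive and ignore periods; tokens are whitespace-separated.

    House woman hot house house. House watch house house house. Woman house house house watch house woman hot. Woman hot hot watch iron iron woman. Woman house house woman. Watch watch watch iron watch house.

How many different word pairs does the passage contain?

35 tokens → 34 bigram windows in total.
Repeated bigrams (each contributes count−1 duplicates):
  house house: 7
  house woman: 4
  watch house: 3
  woman hot: 3
  house watch: 2
  watch iron: 2
  watch watch: 2
  woman house: 2
17 duplicate windows → 34 − 17 = 17 distinct.

17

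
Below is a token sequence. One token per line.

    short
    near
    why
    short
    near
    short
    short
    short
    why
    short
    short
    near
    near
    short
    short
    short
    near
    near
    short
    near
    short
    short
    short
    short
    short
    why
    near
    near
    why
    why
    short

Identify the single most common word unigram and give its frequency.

"short", 17 times

Unigram frequencies (highest first):
  short: 17
  near: 9
  why: 5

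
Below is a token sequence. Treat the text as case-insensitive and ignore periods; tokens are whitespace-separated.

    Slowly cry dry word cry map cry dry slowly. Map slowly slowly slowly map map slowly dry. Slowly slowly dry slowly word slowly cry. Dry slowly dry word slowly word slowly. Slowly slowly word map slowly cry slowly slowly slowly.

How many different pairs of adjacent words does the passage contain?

16

40 tokens → 39 bigram windows in total.
Repeated bigrams (each contributes count−1 duplicates):
  slowly slowly: 7
  dry slowly: 4
  cry dry: 3
  map slowly: 3
  slowly cry: 3
  slowly dry: 3
  slowly word: 3
  word slowly: 3
  … (2 more repeated)
23 duplicate windows → 39 − 23 = 16 distinct.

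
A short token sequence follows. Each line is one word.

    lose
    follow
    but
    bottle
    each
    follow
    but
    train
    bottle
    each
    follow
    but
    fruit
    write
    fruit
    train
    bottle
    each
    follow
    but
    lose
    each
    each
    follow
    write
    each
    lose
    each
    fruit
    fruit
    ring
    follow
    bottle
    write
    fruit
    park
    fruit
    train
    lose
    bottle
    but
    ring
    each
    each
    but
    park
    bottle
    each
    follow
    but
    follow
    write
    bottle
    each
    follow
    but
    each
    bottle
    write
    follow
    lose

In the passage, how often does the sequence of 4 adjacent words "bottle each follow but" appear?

Scanning the 58 overlapping 4-gram windows for "bottle each follow but":
  position 4–7: bottle each follow but
  position 9–12: bottle each follow but
  position 17–20: bottle each follow but
  position 47–50: bottle each follow but
  position 53–56: bottle each follow but

5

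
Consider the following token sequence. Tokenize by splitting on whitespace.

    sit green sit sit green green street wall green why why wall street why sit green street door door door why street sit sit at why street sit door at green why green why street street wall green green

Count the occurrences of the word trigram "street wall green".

2

Scanning the 37 overlapping trigram windows for "street wall green":
  position 7–9: street wall green
  position 36–38: street wall green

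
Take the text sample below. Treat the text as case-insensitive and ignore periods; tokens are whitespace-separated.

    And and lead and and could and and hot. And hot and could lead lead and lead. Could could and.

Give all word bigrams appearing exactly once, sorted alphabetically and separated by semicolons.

could could; could lead; lead could; lead lead

Bigram counts meeting the condition (exactly once):
  could could: 1
  could lead: 1
  lead could: 1
  lead lead: 1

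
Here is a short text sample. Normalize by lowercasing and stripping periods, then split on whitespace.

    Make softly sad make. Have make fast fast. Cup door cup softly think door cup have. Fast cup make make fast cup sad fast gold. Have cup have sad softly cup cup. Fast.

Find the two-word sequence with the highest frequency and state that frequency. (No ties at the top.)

"fast cup", 3 times

Bigram frequencies (highest first):
  fast cup: 3
  make fast: 2
  door cup: 2
  cup have: 2
  make softly: 1
  softly sad: 1
  … (21 more, each ≤ 1)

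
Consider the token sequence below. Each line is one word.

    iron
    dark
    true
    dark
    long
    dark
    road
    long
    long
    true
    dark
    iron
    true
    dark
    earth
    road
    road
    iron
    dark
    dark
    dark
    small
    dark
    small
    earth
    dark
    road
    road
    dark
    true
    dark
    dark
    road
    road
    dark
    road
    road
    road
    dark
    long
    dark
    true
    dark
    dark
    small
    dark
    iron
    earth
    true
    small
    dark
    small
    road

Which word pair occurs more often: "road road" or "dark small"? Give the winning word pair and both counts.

"road road" (5 vs 4)

"road road": 5 occurrences
"dark small": 4 occurrences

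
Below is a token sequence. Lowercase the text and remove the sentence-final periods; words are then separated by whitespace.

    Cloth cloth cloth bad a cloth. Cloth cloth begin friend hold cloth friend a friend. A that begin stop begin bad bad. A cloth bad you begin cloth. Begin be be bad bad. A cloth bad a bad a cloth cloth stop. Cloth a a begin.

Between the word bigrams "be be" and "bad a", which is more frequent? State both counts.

"be be": 1 occurrence
"bad a": 5 occurrences

"bad a" (5 vs 1)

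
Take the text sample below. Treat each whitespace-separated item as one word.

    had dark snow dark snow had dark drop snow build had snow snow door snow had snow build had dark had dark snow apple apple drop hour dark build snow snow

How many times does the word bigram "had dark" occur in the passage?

4

Scanning the 30 overlapping bigram windows for "had dark":
  position 1–2: had dark
  position 6–7: had dark
  position 19–20: had dark
  position 21–22: had dark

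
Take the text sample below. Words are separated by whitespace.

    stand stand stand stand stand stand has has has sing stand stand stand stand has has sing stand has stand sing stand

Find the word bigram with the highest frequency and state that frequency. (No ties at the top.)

Bigram frequencies (highest first):
  stand stand: 8
  stand has: 3
  has has: 3
  sing stand: 3
  has sing: 2
  has stand: 1
  … (1 more, each ≤ 1)

"stand stand", 8 times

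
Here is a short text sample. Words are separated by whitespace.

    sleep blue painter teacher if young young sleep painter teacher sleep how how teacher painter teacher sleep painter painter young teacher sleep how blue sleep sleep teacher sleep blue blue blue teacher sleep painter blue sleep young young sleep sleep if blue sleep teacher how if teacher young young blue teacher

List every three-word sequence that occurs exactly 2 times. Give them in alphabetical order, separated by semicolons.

Trigram counts meeting the condition (exactly 2 times):
  painter teacher sleep: 2
  teacher sleep how: 2
  teacher sleep painter: 2
  young young sleep: 2

painter teacher sleep; teacher sleep how; teacher sleep painter; young young sleep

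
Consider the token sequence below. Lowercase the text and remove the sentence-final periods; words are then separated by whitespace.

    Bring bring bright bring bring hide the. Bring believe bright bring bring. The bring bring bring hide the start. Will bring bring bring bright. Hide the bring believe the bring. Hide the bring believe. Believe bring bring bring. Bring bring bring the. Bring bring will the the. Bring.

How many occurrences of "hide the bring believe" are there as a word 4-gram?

Scanning the 45 overlapping 4-gram windows for "hide the bring believe":
  position 6–9: hide the bring believe
  position 25–28: hide the bring believe
  position 31–34: hide the bring believe

3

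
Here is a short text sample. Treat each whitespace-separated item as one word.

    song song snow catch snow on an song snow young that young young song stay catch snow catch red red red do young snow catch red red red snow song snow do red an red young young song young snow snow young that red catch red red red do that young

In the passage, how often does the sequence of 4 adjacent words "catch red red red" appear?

3

Scanning the 48 overlapping 4-gram windows for "catch red red red":
  position 18–21: catch red red red
  position 25–28: catch red red red
  position 45–48: catch red red red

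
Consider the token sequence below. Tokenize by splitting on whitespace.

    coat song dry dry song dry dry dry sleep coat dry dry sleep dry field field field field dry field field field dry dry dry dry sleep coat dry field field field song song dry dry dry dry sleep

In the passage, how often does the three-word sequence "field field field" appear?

4

Scanning the 37 overlapping trigram windows for "field field field":
  position 15–17: field field field
  position 16–18: field field field
  position 20–22: field field field
  position 30–32: field field field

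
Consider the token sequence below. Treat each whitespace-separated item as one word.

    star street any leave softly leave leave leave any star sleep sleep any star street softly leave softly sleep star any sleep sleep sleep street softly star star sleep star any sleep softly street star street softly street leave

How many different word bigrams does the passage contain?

39 tokens → 38 bigram windows in total.
Repeated bigrams (each contributes count−1 duplicates):
  sleep sleep: 3
  star street: 3
  street softly: 3
  any sleep: 2
  any star: 2
  leave leave: 2
  leave softly: 2
  sleep star: 2
  … (4 more repeated)
15 duplicate windows → 38 − 15 = 23 distinct.

23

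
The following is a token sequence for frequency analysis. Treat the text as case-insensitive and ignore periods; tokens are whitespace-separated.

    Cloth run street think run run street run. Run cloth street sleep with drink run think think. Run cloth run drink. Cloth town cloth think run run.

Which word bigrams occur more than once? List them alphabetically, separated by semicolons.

Bigram counts meeting the condition (more than once):
  cloth run: 2
  run cloth: 2
  run run: 3
  run street: 2
  think run: 3

cloth run; run cloth; run run; run street; think run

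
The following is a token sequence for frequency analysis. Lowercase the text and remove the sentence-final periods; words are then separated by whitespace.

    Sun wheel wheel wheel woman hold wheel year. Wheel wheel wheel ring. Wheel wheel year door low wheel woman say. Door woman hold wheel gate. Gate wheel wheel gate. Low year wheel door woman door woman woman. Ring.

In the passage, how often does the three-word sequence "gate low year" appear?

Scanning the 36 overlapping trigram windows for "gate low year":
  position 29–31: gate low year

1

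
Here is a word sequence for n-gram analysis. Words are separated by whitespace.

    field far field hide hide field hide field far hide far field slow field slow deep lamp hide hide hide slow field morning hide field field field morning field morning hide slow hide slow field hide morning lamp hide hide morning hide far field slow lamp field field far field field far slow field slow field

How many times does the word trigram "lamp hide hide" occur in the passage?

2

Scanning the 54 overlapping trigram windows for "lamp hide hide":
  position 17–19: lamp hide hide
  position 38–40: lamp hide hide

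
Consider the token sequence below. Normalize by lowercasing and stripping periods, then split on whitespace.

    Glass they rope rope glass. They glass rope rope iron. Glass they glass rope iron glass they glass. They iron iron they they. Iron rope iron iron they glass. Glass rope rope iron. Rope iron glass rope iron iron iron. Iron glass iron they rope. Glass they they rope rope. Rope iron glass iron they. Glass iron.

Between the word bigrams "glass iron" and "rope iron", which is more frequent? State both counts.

"glass iron": 3 occurrences
"rope iron": 7 occurrences

"rope iron" (7 vs 3)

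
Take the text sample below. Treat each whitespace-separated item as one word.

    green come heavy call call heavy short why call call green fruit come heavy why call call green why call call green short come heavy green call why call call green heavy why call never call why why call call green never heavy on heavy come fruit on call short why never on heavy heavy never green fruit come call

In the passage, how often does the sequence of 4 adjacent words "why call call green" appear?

Scanning the 57 overlapping 4-gram windows for "why call call green":
  position 8–11: why call call green
  position 15–18: why call call green
  position 19–22: why call call green
  position 28–31: why call call green
  position 38–41: why call call green

5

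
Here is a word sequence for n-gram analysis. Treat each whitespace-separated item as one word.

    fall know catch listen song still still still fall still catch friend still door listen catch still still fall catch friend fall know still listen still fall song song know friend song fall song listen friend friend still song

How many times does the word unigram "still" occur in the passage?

Scanning the 39 tokens for "still":
  position 6: still
  position 7: still
  position 8: still
  position 10: still
  position 13: still
  position 17: still
  position 18: still
  position 24: still
  position 26: still
  position 38: still

10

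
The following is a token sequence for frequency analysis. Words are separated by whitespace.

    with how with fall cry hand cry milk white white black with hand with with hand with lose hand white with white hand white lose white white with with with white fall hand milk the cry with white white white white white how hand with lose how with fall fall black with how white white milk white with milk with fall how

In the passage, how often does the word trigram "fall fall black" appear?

Scanning the 60 overlapping trigram windows for "fall fall black":
  position 49–51: fall fall black

1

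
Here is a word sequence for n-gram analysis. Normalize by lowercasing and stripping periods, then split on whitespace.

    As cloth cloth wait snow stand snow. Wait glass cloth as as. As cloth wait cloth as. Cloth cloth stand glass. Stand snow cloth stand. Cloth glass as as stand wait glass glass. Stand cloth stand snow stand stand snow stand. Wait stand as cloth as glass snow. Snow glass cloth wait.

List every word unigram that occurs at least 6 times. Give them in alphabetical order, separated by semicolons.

as; cloth; glass; snow; stand; wait

Unigram counts meeting the condition (at least 6 times):
  as: 9
  cloth: 12
  glass: 7
  snow: 7
  stand: 11
  wait: 6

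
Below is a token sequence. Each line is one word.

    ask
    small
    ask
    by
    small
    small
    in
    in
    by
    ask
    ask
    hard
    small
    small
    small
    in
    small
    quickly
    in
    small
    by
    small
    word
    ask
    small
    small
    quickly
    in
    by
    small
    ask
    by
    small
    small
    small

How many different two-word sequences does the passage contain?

35 tokens → 34 bigram windows in total.
Repeated bigrams (each contributes count−1 duplicates):
  small small: 6
  by small: 4
  ask by: 2
  ask small: 2
  in by: 2
  in small: 2
  quickly in: 2
  small ask: 2
  … (2 more repeated)
16 duplicate windows → 34 − 16 = 18 distinct.

18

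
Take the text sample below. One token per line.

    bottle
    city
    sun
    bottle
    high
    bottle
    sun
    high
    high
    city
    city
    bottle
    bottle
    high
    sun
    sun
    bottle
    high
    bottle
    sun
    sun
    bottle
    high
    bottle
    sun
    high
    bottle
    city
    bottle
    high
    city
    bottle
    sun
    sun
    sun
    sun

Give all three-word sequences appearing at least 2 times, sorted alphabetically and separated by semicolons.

bottle high bottle; bottle sun high; bottle sun sun; high bottle sun; sun bottle high; sun sun bottle; sun sun sun

Trigram counts meeting the condition (at least 2 times):
  bottle high bottle: 3
  bottle sun high: 2
  bottle sun sun: 2
  high bottle sun: 3
  sun bottle high: 3
  sun sun bottle: 2
  sun sun sun: 2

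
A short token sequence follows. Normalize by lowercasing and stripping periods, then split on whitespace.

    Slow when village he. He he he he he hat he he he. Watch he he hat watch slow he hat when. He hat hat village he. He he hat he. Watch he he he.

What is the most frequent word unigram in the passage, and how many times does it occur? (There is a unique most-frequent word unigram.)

"he", 20 times

Unigram frequencies (highest first):
  he: 20
  hat: 6
  watch: 3
  slow: 2
  when: 2
  village: 2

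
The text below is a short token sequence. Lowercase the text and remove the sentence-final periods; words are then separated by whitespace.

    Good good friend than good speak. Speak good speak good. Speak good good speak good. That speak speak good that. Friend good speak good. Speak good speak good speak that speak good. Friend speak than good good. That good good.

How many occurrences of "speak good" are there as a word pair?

9

Scanning the 39 overlapping bigram windows for "speak good":
  position 7–8: speak good
  position 9–10: speak good
  position 11–12: speak good
  position 14–15: speak good
  position 18–19: speak good
  position 23–24: speak good
  position 25–26: speak good
  position 27–28: speak good
  position 31–32: speak good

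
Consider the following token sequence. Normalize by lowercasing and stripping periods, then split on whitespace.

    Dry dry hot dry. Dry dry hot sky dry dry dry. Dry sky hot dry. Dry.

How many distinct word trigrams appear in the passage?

16 tokens → 14 trigram windows in total.
Repeated trigrams (each contributes count−1 duplicates):
  dry dry dry: 3
  dry dry hot: 2
  hot dry dry: 2
4 duplicate windows → 14 − 4 = 10 distinct.

10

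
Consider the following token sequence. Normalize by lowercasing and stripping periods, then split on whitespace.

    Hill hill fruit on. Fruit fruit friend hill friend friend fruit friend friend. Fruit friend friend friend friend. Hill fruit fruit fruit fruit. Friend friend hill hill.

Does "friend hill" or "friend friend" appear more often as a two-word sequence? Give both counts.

"friend hill": 3 occurrences
"friend friend": 6 occurrences

"friend friend" (6 vs 3)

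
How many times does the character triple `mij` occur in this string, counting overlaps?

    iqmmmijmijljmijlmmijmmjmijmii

Sliding a length-3 window over the 29 characters (27 positions):
  position 5–7: mij
  position 8–10: mij
  position 13–15: mij
  position 18–20: mij
  position 24–26: mij

5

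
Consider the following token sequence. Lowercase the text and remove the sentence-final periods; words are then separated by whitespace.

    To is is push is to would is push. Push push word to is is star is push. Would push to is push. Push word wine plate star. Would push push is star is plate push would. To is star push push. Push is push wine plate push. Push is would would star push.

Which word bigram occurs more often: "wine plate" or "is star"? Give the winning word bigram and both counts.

"is star" (3 vs 2)

"wine plate": 2 occurrences
"is star": 3 occurrences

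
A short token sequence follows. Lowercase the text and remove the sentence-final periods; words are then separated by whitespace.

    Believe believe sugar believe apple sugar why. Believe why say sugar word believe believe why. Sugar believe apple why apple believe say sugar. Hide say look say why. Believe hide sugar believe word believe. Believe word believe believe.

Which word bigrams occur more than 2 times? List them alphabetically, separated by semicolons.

Bigram counts meeting the condition (more than 2 times):
  believe believe: 4
  sugar believe: 3
  word believe: 3

believe believe; sugar believe; word believe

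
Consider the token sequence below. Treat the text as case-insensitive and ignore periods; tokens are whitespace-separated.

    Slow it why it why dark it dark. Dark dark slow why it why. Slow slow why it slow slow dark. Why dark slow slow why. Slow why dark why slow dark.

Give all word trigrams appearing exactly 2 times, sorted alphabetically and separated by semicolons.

slow slow why; slow why it; why it why

Trigram counts meeting the condition (exactly 2 times):
  slow slow why: 2
  slow why it: 2
  why it why: 2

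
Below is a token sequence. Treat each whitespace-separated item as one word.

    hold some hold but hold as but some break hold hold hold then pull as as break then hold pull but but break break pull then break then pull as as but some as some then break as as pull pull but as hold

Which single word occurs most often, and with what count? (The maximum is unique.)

"as", 9 times

Unigram frequencies (highest first):
  as: 9
  hold: 8
  but: 6
  break: 6
  pull: 6
  then: 5
  … (1 more, each ≤ 4)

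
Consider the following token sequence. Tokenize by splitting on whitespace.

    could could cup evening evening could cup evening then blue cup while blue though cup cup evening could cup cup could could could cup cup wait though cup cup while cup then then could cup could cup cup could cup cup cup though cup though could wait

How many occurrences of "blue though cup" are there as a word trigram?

1

Scanning the 45 overlapping trigram windows for "blue though cup":
  position 13–15: blue though cup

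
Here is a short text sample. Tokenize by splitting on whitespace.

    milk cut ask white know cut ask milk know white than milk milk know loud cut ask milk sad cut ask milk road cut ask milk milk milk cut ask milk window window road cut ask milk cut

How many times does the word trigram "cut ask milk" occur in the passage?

6

Scanning the 36 overlapping trigram windows for "cut ask milk":
  position 6–8: cut ask milk
  position 16–18: cut ask milk
  position 20–22: cut ask milk
  position 24–26: cut ask milk
  position 29–31: cut ask milk
  position 35–37: cut ask milk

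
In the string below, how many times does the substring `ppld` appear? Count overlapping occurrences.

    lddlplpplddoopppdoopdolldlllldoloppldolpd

Sliding a length-4 window over the 41 characters (38 positions):
  position 7–10: ppld
  position 34–37: ppld

2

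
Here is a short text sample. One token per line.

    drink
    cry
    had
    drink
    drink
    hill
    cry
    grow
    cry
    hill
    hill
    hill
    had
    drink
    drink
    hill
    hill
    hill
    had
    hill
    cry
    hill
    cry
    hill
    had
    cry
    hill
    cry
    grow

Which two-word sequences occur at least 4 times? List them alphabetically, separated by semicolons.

Bigram counts meeting the condition (at least 4 times):
  cry hill: 4
  hill cry: 4
  hill hill: 4

cry hill; hill cry; hill hill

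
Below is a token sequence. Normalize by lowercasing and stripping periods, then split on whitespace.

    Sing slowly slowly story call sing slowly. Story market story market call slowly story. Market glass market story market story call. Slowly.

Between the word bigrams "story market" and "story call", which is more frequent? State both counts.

"story market" (4 vs 2)

"story market": 4 occurrences
"story call": 2 occurrences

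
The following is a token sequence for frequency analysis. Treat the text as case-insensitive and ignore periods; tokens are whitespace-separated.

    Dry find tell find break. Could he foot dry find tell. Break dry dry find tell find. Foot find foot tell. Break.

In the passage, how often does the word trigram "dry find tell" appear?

3

Scanning the 20 overlapping trigram windows for "dry find tell":
  position 1–3: dry find tell
  position 9–11: dry find tell
  position 14–16: dry find tell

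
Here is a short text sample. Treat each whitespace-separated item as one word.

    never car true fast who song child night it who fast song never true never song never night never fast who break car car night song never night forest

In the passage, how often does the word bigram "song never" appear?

3

Scanning the 28 overlapping bigram windows for "song never":
  position 12–13: song never
  position 16–17: song never
  position 26–27: song never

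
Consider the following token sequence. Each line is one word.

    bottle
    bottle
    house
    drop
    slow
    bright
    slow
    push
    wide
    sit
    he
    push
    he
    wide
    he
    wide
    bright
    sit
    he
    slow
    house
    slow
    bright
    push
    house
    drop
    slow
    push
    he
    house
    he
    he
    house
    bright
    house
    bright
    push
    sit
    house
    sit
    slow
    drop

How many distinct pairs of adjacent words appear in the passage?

31

42 tokens → 41 bigram windows in total.
Repeated bigrams (each contributes count−1 duplicates):
  bright push: 2
  drop slow: 2
  he house: 2
  he wide: 2
  house bright: 2
  house drop: 2
  push he: 2
  sit he: 2
  … (2 more repeated)
10 duplicate windows → 41 − 10 = 31 distinct.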